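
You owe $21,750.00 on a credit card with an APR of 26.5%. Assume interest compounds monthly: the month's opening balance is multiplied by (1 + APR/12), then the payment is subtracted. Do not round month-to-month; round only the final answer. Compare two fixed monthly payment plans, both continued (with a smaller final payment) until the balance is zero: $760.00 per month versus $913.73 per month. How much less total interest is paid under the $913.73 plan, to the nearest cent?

$3,582.17

Monthly rate r = 26.5%/12 = 2.20833% = 0.0220833.
At $760.00/mo: n = ⌈−ln(1 − rB₀/P)/ln(1+r)⌉ = 46 payments (last $582.87); total interest = total paid − $21,750.00 = $13,032.87.
At $913.73/mo: 35 payments (last $133.88); total interest $9,450.70.
Interest saved = $13,032.87 − $9,450.70 = $3,582.17.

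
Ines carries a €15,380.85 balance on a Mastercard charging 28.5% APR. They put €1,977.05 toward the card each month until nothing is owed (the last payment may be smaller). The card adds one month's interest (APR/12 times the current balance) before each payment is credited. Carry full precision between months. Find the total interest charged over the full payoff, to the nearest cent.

Monthly rate r = 28.5%/12 = 2.375% = 0.02375.
Payoff takes n = ⌈−ln(1 − rB₀/P)/ln(1+r)⌉ = ⌈8.703⌉ = 9 payments; the last is €1,394.90.
Total paid = 8·€1,977.05 + €1,394.90 = €17,211.30.
Total interest = total paid − principal = €17,211.30 − €15,380.85 = €1,830.45.

€1,830.45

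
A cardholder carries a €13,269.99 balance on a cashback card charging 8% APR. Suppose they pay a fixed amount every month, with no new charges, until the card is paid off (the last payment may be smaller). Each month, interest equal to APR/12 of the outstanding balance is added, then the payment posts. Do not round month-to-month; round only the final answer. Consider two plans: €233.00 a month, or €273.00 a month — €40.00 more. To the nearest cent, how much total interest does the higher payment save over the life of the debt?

€654.10

Monthly rate r = 8%/12 = 0.666667% = 0.00666667.
At €233.00/mo: n = ⌈−ln(1 − rB₀/P)/ln(1+r)⌉ = 72 payments (last €202.26); total interest = total paid − €13,269.99 = €3,475.27.
At €273.00/mo: 59 payments (last €257.16); total interest €2,821.17.
Interest saved = €3,475.27 − €2,821.17 = €654.10.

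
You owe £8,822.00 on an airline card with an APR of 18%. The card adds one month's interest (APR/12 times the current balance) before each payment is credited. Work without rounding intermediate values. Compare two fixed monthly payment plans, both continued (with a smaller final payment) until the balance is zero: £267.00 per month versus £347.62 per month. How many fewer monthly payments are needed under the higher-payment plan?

Monthly rate r = 18%/12 = 1.5% = 0.015.
At £267.00/mo: n = ⌈−ln(1 − rB₀/P)/ln(1+r)⌉ = 46 payments (last £258.90); total interest = total paid − £8,822.00 = £3,451.90.
At £347.62/mo: 33 payments (last £63.15); total interest £2,364.99.
Payments saved = 46 − 33 = 13.

13 fewer payments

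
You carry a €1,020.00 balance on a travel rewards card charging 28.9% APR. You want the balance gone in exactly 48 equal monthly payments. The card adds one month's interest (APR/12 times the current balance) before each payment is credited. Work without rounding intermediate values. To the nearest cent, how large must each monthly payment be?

Monthly rate r = 28.9%/12 = 2.40833% = 0.0240833.
Level-payment amortization: P = B₀·r / (1 − (1+r)^(−n)) = 1020.00·0.0240833 / (1 − 1.02408^(−48)).
Denominator 1 − (1+r)^(−48) = 0.680915515.
P = 24.565 / 0.680915515 ≈ 36.08.

€36.08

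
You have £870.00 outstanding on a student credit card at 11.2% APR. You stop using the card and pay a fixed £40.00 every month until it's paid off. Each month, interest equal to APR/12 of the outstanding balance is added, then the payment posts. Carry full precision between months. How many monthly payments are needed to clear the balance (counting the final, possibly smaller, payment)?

25 payments

Monthly rate r = 11.2%/12 = 0.933333% = 0.00933333.
Recurrence: B ← B·(1+r) − £40.00.
Month 1: interest £8.12; balance after payment £838.12.
Month 2: interest £7.82; balance after payment £805.94.
Closed form: n = −ln(1 − rB₀/P)/ln(1+r) = −ln(0.797)/ln(1.00933) ≈ 24.424, so the balance reaches zero during payment 25.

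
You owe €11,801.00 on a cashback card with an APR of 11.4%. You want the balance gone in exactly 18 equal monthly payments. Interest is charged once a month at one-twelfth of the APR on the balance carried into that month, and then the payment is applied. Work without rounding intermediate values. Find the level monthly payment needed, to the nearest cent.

Monthly rate r = 11.4%/12 = 0.95% = 0.0095.
Level-payment amortization: P = B₀·r / (1 − (1+r)^(−n)) = 11801.00·0.0095 / (1 − 1.0095^(−18)).
Denominator 1 − (1+r)^(−18) = 0.156497875.
P = 112.109 / 0.156497875 ≈ 716.36.

€716.36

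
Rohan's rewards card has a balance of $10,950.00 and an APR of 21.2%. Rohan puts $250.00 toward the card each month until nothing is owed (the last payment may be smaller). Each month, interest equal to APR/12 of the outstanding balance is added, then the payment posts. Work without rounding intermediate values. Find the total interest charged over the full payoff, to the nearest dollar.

$10,269

Monthly rate r = 21.2%/12 = 1.76667% = 0.0176667.
Payoff takes n = ⌈−ln(1 − rB₀/P)/ln(1+r)⌉ = ⌈84.873⌉ = 85 payments; the last is $218.54.
Total paid = 84·$250.00 + $218.54 = $21,218.54.
Total interest = total paid − principal = $21,218.54 − $10,950.00 = $10,268.54.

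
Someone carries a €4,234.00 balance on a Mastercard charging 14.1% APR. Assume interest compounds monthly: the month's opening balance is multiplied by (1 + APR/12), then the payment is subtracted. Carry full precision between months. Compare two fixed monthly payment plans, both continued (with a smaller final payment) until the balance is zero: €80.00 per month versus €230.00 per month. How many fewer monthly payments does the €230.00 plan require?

Monthly rate r = 14.1%/12 = 1.175% = 0.01175.
At €80.00/mo: n = ⌈−ln(1 − rB₀/P)/ln(1+r)⌉ = 84 payments (last €20.28); total interest = total paid − €4,234.00 = €2,426.28.
At €230.00/mo: 21 payments (last €199.05); total interest €565.05.
Payments saved = 84 − 21 = 63.

63 fewer payments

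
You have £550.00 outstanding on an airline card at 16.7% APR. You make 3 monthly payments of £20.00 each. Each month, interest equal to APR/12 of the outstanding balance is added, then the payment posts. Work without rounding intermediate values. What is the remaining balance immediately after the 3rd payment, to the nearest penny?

£512.44

Monthly rate r = 16.7%/12 = 1.39167% = 0.0139167.
Each month: B ← B·(1+r) − £20.00.
Month 1: interest £7.65; balance after payment £537.65.
Month 2: interest £7.48; balance after payment £525.14.
Month 3: interest £7.31; balance after payment £512.44.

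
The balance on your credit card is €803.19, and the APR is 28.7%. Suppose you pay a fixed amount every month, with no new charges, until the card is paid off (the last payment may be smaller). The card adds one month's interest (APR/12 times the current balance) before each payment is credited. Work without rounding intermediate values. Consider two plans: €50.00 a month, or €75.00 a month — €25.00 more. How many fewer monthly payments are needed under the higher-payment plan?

8 fewer payments

Monthly rate r = 28.7%/12 = 2.39167% = 0.0239167.
At €50.00/mo: n = ⌈−ln(1 − rB₀/P)/ln(1+r)⌉ = 21 payments (last €25.78); total interest = total paid − €803.19 = €222.59.
At €75.00/mo: 13 payments (last €39.14); total interest €135.95.
Payments saved = 21 − 13 = 8.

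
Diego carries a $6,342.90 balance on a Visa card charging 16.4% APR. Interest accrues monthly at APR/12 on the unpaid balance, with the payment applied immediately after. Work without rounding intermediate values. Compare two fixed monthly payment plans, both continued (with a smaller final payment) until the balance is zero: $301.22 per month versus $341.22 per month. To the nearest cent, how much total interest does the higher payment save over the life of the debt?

Monthly rate r = 16.4%/12 = 1.36667% = 0.0136667.
At $301.22/mo: n = ⌈−ln(1 − rB₀/P)/ln(1+r)⌉ = 26 payments (last $0.47); total interest = total paid − $6,342.90 = $1,188.07.
At $341.22/mo: 22 payments (last $202.61); total interest $1,025.33.
Interest saved = $1,188.07 − $1,025.33 = $162.74.

$162.74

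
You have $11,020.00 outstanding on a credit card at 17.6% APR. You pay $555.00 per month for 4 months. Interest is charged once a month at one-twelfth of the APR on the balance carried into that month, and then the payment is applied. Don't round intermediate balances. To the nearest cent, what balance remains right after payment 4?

$9,411.55

Monthly rate r = 17.6%/12 = 1.46667% = 0.0146667.
Each month: B ← B·(1+r) − $555.00.
Month 1: interest $161.63; balance after payment $10,626.63.
Month 2: interest $155.86; balance after payment $10,227.48.
Month 3: interest $150.00; balance after payment $9,822.49.
Month 4: interest $144.06; balance after payment $9,411.55.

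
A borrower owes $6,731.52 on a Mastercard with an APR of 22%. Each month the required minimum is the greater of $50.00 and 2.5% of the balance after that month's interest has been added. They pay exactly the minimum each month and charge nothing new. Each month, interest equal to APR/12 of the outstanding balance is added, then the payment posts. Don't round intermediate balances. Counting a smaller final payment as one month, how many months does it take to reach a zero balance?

243 months

Monthly rate r = 22%/12 = 1.83333% = 0.0183333.
While 2.5% of the post-interest balance exceeds $50.00, each month B ← (B·(1+r))·(1 − 0.025), i.e. B shrinks by the factor (1+r)·0.975 = 0.99287.
This holds for months 1–173. Entering month 174 the balance is $1,953.78; 2.5% of the post-interest balance is now below $50.00, so the flat $50.00 minimum applies from here.
From month 174 a fixed $50.00 at rate r clears $1,953.78 in 70 more payments. Total: 173 + 70 = 243 months.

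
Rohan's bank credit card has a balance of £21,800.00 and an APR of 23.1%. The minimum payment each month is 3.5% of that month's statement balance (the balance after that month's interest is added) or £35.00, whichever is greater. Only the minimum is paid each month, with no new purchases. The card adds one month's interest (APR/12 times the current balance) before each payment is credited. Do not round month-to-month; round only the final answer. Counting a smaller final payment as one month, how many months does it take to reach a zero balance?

Monthly rate r = 23.1%/12 = 1.925% = 0.01925.
While 3.5% of the post-interest balance exceeds £35.00, each month B ← (B·(1+r))·(1 − 0.035), i.e. B shrinks by the factor (1+r)·0.965 = 0.98358.
This holds for months 1–188. Entering month 189 the balance is £969.10; 3.5% of the post-interest balance is now below £35.00, so the flat £35.00 minimum applies from here.
From month 189 a fixed £35.00 at rate r clears £969.10 in 40 more payments. Total: 188 + 40 = 228 months.

228 months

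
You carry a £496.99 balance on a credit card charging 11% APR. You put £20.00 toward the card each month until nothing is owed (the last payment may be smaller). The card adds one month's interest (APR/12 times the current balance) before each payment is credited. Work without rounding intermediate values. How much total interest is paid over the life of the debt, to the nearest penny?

Monthly rate r = 11%/12 = 0.916667% = 0.00916667.
Payoff takes n = ⌈−ln(1 − rB₀/P)/ln(1+r)⌉ = ⌈28.329⌉ = 29 payments; the last is £6.59.
Total paid = 28·£20.00 + £6.59 = £566.59.
Total interest = total paid − principal = £566.59 − £496.99 = £69.60.

£69.60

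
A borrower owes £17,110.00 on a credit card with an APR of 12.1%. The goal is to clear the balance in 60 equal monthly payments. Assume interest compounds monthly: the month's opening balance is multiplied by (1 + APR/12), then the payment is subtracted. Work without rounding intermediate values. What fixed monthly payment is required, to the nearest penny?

Monthly rate r = 12.1%/12 = 1.00833% = 0.0100833.
Level-payment amortization: P = B₀·r / (1 − (1+r)^(−n)) = 17110.00·0.0100833 / (1 − 1.01008^(−60)).
Denominator 1 − (1+r)^(−60) = 0.452268536.
P = 172.526 / 0.452268536 ≈ 381.47.

£381.47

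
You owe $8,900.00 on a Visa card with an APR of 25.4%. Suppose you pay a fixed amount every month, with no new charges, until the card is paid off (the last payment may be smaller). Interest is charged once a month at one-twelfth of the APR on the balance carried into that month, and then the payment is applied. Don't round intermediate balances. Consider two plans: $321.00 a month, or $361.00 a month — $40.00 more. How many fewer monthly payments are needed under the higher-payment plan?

7 fewer payments

Monthly rate r = 25.4%/12 = 2.11667% = 0.0211667.
At $321.00/mo: n = ⌈−ln(1 − rB₀/P)/ln(1+r)⌉ = 43 payments (last $65.77); total interest = total paid − $8,900.00 = $4,647.77.
At $361.00/mo: 36 payments (last $81.71); total interest $3,816.71.
Payments saved = 43 − 36 = 7.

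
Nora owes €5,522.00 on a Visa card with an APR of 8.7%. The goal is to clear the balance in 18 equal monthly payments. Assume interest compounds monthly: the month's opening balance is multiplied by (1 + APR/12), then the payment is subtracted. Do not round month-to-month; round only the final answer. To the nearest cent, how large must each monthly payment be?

Monthly rate r = 8.7%/12 = 0.725% = 0.00725.
Level-payment amortization: P = B₀·r / (1 − (1+r)^(−n)) = 5522.00·0.00725 / (1 − 1.00725^(−18)).
Denominator 1 − (1+r)^(−18) = 0.121930219.
P = 40.0345 / 0.121930219 ≈ 328.34.

€328.34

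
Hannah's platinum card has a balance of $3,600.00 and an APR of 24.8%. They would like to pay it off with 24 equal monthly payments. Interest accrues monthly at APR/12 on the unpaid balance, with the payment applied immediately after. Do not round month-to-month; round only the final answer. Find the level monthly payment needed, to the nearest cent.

Monthly rate r = 24.8%/12 = 2.06667% = 0.0206667.
Level-payment amortization: P = B₀·r / (1 − (1+r)^(−n)) = 3600.00·0.0206667 / (1 − 1.02067^(−24)).
Denominator 1 − (1+r)^(−24) = 0.387951778.
P = 74.4 / 0.387951778 ≈ 191.78.

$191.78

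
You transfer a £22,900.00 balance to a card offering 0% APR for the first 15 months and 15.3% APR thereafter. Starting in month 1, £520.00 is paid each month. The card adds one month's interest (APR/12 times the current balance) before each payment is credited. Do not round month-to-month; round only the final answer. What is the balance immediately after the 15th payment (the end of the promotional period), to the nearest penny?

£15,100.00

Promo months 1–15 at r₀ = 0%/12 = 0; months 16+ at r₁ = 15.3%/12 = 0.01275.
After month 15 (no interest yet): B = £22,900.00 − 15·£520.00 = £15,100.00.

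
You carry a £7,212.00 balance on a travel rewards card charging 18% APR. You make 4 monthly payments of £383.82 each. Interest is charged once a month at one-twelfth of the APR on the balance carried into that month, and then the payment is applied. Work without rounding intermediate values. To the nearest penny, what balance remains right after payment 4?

Monthly rate r = 18%/12 = 1.5% = 0.015.
Each month: B ← B·(1+r) − £383.82.
Month 1: interest £108.18; balance after payment £6,936.36.
Month 2: interest £104.05; balance after payment £6,656.59.
Month 3: interest £99.85; balance after payment £6,372.61.
Month 4: interest £95.59; balance after payment £6,084.38.

£6,084.38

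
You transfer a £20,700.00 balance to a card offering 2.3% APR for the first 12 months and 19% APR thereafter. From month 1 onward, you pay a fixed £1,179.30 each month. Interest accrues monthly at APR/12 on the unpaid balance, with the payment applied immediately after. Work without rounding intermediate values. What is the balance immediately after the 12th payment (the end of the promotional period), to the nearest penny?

£6,879.41

Promo months 1–12 at r₀ = 2.3%/12 = 0.00191667; months 13+ at r₁ = 19%/12 = 0.0158333.
After month 12: iterate B ← B·(1+r₀) − £1,179.30 for 12 months → £6,879.41.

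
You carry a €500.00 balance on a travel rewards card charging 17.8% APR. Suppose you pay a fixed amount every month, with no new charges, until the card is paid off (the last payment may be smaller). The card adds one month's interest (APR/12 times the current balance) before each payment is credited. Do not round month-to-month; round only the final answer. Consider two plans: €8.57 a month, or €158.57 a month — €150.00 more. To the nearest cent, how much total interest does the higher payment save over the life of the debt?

Monthly rate r = 17.8%/12 = 1.48333% = 0.0148333.
At €8.57/mo: n = ⌈−ln(1 − rB₀/P)/ln(1+r)⌉ = 137 payments (last €1.81); total interest = total paid − €500.00 = €667.33.
At €158.57/mo: 4 payments (last €40.37); total interest €16.08.
Interest saved = €667.33 − €16.08 = €651.25.

€651.25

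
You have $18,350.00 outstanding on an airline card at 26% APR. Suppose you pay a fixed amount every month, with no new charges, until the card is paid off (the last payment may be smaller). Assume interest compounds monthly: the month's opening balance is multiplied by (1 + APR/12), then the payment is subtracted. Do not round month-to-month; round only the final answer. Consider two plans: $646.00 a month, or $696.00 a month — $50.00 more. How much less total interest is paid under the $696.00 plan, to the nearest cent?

Monthly rate r = 26%/12 = 2.16667% = 0.0216667.
At $646.00/mo: n = ⌈−ln(1 − rB₀/P)/ln(1+r)⌉ = 45 payments (last $379.59); total interest = total paid − $18,350.00 = $10,453.59.
At $696.00/mo: 40 payments (last $355.23); total interest $9,149.23.
Interest saved = $10,453.59 − $9,149.23 = $1,304.36.

$1,304.36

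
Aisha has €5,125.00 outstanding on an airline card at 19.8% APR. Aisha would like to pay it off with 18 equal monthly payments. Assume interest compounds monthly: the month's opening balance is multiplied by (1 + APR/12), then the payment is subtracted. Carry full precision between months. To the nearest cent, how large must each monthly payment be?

Monthly rate r = 19.8%/12 = 1.65% = 0.0165.
Level-payment amortization: P = B₀·r / (1 − (1+r)^(−n)) = 5125.00·0.0165 / (1 − 1.0165^(−18)).
Denominator 1 − (1+r)^(−18) = 0.255152942.
P = 84.5625 / 0.255152942 ≈ 331.42.

€331.42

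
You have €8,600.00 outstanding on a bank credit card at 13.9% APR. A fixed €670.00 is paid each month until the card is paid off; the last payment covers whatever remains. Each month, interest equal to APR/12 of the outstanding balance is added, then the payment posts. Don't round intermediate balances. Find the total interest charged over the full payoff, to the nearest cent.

Monthly rate r = 13.9%/12 = 1.15833% = 0.0115833.
Payoff takes n = ⌈−ln(1 − rB₀/P)/ln(1+r)⌉ = ⌈13.977⌉ = 14 payments; the last is €654.64.
Total paid = 13·€670.00 + €654.64 = €9,364.64.
Total interest = total paid − principal = €9,364.64 − €8,600.00 = €764.64.

€764.64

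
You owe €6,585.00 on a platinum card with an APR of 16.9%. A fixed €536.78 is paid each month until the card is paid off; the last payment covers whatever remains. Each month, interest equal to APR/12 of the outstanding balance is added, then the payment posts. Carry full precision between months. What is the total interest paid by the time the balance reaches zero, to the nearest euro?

€696

Monthly rate r = 16.9%/12 = 1.40833% = 0.0140833.
Payoff takes n = ⌈−ln(1 − rB₀/P)/ln(1+r)⌉ = ⌈13.562⌉ = 14 payments; the last is €302.79.
Total paid = 13·€536.78 + €302.79 = €7,280.93.
Total interest = total paid − principal = €7,280.93 − €6,585.00 = €695.93.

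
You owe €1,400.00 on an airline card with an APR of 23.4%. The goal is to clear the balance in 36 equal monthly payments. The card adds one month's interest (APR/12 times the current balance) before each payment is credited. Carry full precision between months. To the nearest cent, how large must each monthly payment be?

Monthly rate r = 23.4%/12 = 1.95% = 0.0195.
Level-payment amortization: P = B₀·r / (1 − (1+r)^(−n)) = 1400.00·0.0195 / (1 − 1.0195^(−36)).
Denominator 1 − (1+r)^(−36) = 0.501046911.
P = 27.3 / 0.501046911 ≈ 54.49.

€54.49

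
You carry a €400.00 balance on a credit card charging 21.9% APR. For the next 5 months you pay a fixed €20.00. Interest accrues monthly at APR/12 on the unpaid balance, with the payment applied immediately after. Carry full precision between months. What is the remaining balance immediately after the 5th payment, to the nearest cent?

Monthly rate r = 21.9%/12 = 1.825% = 0.01825.
Each month: B ← B·(1+r) − €20.00.
Month 1: interest €7.30; balance after payment €387.30.
Month 2: interest €7.07; balance after payment €374.37.
Month 3: interest €6.83; balance after payment €361.20.
Month 4: interest €6.59; balance after payment €347.79.
Month 5: interest €6.35; balance after payment €334.14.

€334.14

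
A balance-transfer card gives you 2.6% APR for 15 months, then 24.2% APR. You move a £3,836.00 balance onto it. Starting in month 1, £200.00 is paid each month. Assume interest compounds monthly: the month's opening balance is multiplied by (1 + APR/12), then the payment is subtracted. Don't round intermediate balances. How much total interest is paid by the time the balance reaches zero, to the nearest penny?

Promo months 1–15 at r₀ = 2.6%/12 = 0.00216667; months 16+ at r₁ = 24.2%/12 = 0.0201667.
After month 15: iterate B ← B·(1+r₀) − £200.00 for 15 months → £916.65.
Then at r₁ with £200.00/mo: n₂ = −ln(1 − r₁·B/P)/ln(1+r₁) ≈ 4.86 → 5 more payments.
Total paid = 19·£200.00 + £171.73 = £3,971.73; interest = £3,971.73 − £3,836.00 = £135.73.

£135.73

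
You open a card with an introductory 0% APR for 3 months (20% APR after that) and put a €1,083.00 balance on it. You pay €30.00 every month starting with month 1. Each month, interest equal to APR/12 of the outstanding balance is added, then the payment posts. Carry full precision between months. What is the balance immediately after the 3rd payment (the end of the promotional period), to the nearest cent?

€993.00

Promo months 1–3 at r₀ = 0%/12 = 0; months 4+ at r₁ = 20%/12 = 0.0166667.
After month 3 (no interest yet): B = €1,083.00 − 3·€30.00 = €993.00.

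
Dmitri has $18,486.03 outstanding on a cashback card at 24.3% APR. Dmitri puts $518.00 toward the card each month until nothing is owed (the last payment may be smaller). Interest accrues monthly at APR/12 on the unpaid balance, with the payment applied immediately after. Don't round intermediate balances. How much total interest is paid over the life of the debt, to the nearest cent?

Monthly rate r = 24.3%/12 = 2.025% = 0.02025.
Payoff takes n = ⌈−ln(1 − rB₀/P)/ln(1+r)⌉ = ⌈63.974⌉ = 64 payments; the last is $504.90.
Total paid = 63·$518.00 + $504.90 = $33,138.90.
Total interest = total paid − principal = $33,138.90 − $18,486.03 = $14,652.87.

$14,652.87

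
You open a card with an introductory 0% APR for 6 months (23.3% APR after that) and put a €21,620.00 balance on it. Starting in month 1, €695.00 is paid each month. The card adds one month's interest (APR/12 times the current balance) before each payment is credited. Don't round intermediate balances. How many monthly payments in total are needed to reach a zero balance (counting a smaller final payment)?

41 payments

Promo months 1–6 at r₀ = 0%/12 = 0; months 7+ at r₁ = 23.3%/12 = 0.0194167.
After month 6 (no interest yet): B = €21,620.00 − 6·€695.00 = €17,450.00.
Then at r₁ with €695.00/mo: n₂ = −ln(1 − r₁·B/P)/ln(1+r₁) ≈ 34.76 → 35 more payments.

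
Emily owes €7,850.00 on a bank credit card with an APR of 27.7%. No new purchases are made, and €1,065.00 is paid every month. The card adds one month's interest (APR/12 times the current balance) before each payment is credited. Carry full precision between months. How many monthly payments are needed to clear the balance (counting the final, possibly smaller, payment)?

Monthly rate r = 27.7%/12 = 2.30833% = 0.0230833.
Recurrence: B ← B·(1+r) − €1,065.00.
Month 1: interest €181.20; balance after payment €6,966.20.
Month 2: interest €160.80; balance after payment €6,062.01.
Closed form: n = −ln(1 − rB₀/P)/ln(1+r) = −ln(0.82986)/ln(1.02308) ≈ 8.172, so the balance reaches zero during payment 9.

9 payments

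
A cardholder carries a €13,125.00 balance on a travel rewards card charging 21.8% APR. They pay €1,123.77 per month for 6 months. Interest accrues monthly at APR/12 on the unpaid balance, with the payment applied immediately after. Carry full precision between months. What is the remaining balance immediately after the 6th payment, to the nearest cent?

Monthly rate r = 21.8%/12 = 1.81667% = 0.0181667.
Each month: B ← B·(1+r) − €1,123.77.
Month 1: interest €238.44; balance after payment €12,239.67.
Month 2: interest €222.35; balance after payment €11,338.25.
Month 3: interest €205.98; balance after payment €10,420.46.
Month 4: interest €189.31; balance after payment €9,485.99.
Month 5: interest €172.33; balance after payment €8,534.55.
Month 6: interest €155.04; balance after payment €7,565.83.

€7,565.83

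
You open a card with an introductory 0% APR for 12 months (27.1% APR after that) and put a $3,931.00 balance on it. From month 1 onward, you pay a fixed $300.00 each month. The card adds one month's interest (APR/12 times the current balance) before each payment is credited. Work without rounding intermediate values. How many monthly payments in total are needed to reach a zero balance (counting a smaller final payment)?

14 months

Promo months 1–12 at r₀ = 0%/12 = 0; months 13+ at r₁ = 27.1%/12 = 0.0225833.
After month 12 (no interest yet): B = $3,931.00 − 12·$300.00 = $331.00.
Then at r₁ with $300.00/mo: n₂ = −ln(1 − r₁·B/P)/ln(1+r₁) ≈ 1.13 → 2 more payments.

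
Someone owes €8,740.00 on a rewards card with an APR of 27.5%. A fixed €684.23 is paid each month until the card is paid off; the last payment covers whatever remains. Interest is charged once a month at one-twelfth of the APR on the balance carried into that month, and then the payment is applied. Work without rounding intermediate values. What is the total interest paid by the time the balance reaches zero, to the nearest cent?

Monthly rate r = 27.5%/12 = 2.29167% = 0.0229167.
Payoff takes n = ⌈−ln(1 − rB₀/P)/ln(1+r)⌉ = ⌈15.285⌉ = 16 payments; the last is €196.85.
Total paid = 15·€684.23 + €196.85 = €10,460.30.
Total interest = total paid − principal = €10,460.30 − €8,740.00 = €1,720.30.

€1,720.30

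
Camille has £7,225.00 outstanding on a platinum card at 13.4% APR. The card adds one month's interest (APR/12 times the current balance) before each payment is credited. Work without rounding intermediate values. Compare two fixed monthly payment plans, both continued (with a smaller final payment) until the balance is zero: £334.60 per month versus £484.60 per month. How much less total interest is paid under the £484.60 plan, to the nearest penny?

£366.33

Monthly rate r = 13.4%/12 = 1.11667% = 0.0111667.
At £334.60/mo: n = ⌈−ln(1 − rB₀/P)/ln(1+r)⌉ = 25 payments (last £283.43); total interest = total paid − £7,225.00 = £1,088.83.
At £484.60/mo: 17 payments (last £193.90); total interest £722.50.
Interest saved = £1,088.83 − £722.50 = £366.33.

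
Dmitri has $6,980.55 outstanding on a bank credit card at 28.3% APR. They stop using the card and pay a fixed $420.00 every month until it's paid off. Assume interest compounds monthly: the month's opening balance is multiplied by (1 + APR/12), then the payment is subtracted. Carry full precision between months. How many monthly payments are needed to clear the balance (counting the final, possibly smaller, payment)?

22 payments

Monthly rate r = 28.3%/12 = 2.35833% = 0.0235833.
Recurrence: B ← B·(1+r) − $420.00.
Month 1: interest $164.62; balance after payment $6,725.17.
Month 2: interest $158.60; balance after payment $6,463.78.
Closed form: n = −ln(1 − rB₀/P)/ln(1+r) = −ln(0.60804)/ln(1.02358) ≈ 21.344, so the balance reaches zero during payment 22.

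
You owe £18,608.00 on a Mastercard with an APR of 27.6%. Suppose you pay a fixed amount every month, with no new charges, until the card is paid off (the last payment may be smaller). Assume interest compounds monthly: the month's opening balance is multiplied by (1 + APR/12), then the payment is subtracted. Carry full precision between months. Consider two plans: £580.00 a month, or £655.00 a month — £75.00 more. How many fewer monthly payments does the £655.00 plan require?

Monthly rate r = 27.6%/12 = 2.3% = 0.023.
At £580.00/mo: n = ⌈−ln(1 − rB₀/P)/ln(1+r)⌉ = 59 payments (last £514.67); total interest = total paid − £18,608.00 = £15,546.67.
At £655.00/mo: 47 payments (last £393.48); total interest £11,915.48.
Payments saved = 59 − 47 = 12.

12 fewer payments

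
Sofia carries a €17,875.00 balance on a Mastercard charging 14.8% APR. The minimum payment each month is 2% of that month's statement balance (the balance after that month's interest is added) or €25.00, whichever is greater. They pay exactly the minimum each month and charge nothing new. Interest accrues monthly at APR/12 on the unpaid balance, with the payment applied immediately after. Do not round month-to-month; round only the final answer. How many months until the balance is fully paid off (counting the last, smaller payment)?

414 months

Monthly rate r = 14.8%/12 = 1.23333% = 0.0123333.
While 2% of the post-interest balance exceeds €25.00, each month B ← (B·(1+r))·(1 − 0.02), i.e. B shrinks by the factor (1+r)·0.98 = 0.99209.
This holds for months 1–337. Entering month 338 the balance is €1,228.76; 2% of the post-interest balance is now below €25.00, so the flat €25.00 minimum applies from here.
From month 338 a fixed €25.00 at rate r clears €1,228.76 in 77 more payments. Total: 337 + 77 = 414 months.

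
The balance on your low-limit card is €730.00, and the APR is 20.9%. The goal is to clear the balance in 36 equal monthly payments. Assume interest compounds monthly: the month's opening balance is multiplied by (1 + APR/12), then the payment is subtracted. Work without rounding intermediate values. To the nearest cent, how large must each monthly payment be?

€27.47

Monthly rate r = 20.9%/12 = 1.74167% = 0.0174167.
Level-payment amortization: P = B₀·r / (1 − (1+r)^(−n)) = 730.00·0.0174167 / (1 − 1.01742^(−36)).
Denominator 1 − (1+r)^(−36) = 0.462916905.
P = 12.7142 / 0.462916905 ≈ 27.47.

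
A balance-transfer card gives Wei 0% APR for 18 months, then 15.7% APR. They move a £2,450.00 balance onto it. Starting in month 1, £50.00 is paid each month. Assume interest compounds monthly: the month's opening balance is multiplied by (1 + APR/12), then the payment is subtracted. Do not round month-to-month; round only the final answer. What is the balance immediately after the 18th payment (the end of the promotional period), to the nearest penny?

Promo months 1–18 at r₀ = 0%/12 = 0; months 19+ at r₁ = 15.7%/12 = 0.0130833.
After month 18 (no interest yet): B = £2,450.00 − 18·£50.00 = £1,550.00.

£1,550.00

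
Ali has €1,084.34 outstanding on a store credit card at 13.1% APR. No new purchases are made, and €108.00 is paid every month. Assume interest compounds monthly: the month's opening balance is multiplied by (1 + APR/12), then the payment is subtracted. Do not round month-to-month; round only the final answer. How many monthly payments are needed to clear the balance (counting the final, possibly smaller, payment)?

Monthly rate r = 13.1%/12 = 1.09167% = 0.0109167.
Recurrence: B ← B·(1+r) − €108.00.
Month 1: interest €11.84; balance after payment €988.18.
Month 2: interest €10.79; balance after payment €890.96.
Closed form: n = −ln(1 − rB₀/P)/ln(1+r) = −ln(0.89039)/ln(1.01092) ≈ 10.692, so the balance reaches zero during payment 11.

11 payments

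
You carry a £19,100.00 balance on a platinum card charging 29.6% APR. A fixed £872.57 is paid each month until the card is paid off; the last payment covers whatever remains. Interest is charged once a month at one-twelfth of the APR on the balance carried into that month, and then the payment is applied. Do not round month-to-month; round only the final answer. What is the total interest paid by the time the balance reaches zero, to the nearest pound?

£8,703

Monthly rate r = 29.6%/12 = 2.46667% = 0.0246667.
Payoff takes n = ⌈−ln(1 − rB₀/P)/ln(1+r)⌉ = ⌈31.862⌉ = 32 payments; the last is £753.43.
Total paid = 31·£872.57 + £753.43 = £27,803.10.
Total interest = total paid − principal = £27,803.10 − £19,100.00 = £8,703.10.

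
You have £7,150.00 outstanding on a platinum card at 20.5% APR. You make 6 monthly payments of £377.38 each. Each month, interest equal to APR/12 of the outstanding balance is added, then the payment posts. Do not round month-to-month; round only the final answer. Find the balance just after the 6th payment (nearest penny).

£5,551.68

Monthly rate r = 20.5%/12 = 1.70833% = 0.0170833.
Each month: B ← B·(1+r) − £377.38.
Month 1: interest £122.15; balance after payment £6,894.77.
Month 2: interest £117.79; balance after payment £6,635.17.
Month 3: interest £113.35; balance after payment £6,371.14.
Month 4: interest £108.84; balance after payment £6,102.60.
Month 5: interest £104.25; balance after payment £5,829.48.
Month 6: interest £99.59; balance after payment £5,551.68.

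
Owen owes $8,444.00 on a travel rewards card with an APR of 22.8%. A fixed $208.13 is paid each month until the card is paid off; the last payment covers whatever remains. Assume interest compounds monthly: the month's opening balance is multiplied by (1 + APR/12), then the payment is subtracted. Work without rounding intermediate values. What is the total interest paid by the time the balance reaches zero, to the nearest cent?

$7,848.70

Monthly rate r = 22.8%/12 = 1.9% = 0.019.
Payoff takes n = ⌈−ln(1 − rB₀/P)/ln(1+r)⌉ = ⌈78.279⌉ = 79 payments; the last is $58.56.
Total paid = 78·$208.13 + $58.56 = $16,292.70.
Total interest = total paid − principal = $16,292.70 − $8,444.00 = $7,848.70.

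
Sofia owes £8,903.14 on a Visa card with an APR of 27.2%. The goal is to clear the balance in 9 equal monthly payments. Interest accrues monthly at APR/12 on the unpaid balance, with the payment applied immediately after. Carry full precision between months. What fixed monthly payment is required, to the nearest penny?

Monthly rate r = 27.2%/12 = 2.26667% = 0.0226667.
Level-payment amortization: P = B₀·r / (1 − (1+r)^(−n)) = 8903.14·0.0226667 / (1 − 1.02267^(−9)).
Denominator 1 − (1+r)^(−9) = 0.182678177.
P = 201.805 / 0.182678177 ≈ 1104.70.

£1,104.70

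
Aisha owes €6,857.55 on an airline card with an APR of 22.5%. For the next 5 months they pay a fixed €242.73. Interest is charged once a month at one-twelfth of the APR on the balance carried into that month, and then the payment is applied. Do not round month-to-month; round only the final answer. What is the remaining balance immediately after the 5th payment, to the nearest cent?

Monthly rate r = 22.5%/12 = 1.875% = 0.01875.
Each month: B ← B·(1+r) − €242.73.
Month 1: interest €128.58; balance after payment €6,743.40.
Month 2: interest €126.44; balance after payment €6,627.11.
Month 3: interest €124.26; balance after payment €6,508.64.
Month 4: interest €122.04; balance after payment €6,387.94.
Month 5: interest €119.77; balance after payment €6,264.99.

€6,264.99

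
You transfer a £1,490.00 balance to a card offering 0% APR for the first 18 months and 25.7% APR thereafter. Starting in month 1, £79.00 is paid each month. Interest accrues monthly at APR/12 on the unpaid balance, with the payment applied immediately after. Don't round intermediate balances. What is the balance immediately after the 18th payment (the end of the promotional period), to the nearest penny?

£68.00

Promo months 1–18 at r₀ = 0%/12 = 0; months 19+ at r₁ = 25.7%/12 = 0.0214167.
After month 18 (no interest yet): B = £1,490.00 − 18·£79.00 = £68.00.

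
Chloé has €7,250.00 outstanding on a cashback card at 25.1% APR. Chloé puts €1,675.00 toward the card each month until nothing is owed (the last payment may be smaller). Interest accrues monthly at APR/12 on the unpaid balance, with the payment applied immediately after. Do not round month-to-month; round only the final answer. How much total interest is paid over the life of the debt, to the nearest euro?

€433

Monthly rate r = 25.1%/12 = 2.09167% = 0.0209167.
Payoff takes n = ⌈−ln(1 − rB₀/P)/ln(1+r)⌉ = ⌈4.584⌉ = 5 payments; the last is €982.86.
Total paid = 4·€1,675.00 + €982.86 = €7,682.86.
Total interest = total paid − principal = €7,682.86 − €7,250.00 = €432.86.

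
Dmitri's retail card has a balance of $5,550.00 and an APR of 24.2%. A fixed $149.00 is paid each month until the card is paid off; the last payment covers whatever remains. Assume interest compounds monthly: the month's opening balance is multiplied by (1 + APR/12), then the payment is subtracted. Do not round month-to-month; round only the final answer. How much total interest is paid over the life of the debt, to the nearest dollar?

$4,831

Monthly rate r = 24.2%/12 = 2.01667% = 0.0201667.
Payoff takes n = ⌈−ln(1 − rB₀/P)/ln(1+r)⌉ = ⌈69.669⌉ = 70 payments; the last is $99.95.
Total paid = 69·$149.00 + $99.95 = $10,380.95.
Total interest = total paid − principal = $10,380.95 − $5,550.00 = $4,830.95.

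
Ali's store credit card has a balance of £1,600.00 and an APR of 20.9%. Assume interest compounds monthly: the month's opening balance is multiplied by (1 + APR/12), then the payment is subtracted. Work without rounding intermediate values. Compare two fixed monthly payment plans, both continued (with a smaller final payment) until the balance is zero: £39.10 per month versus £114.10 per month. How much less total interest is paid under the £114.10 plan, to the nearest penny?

£973.84

Monthly rate r = 20.9%/12 = 1.74167% = 0.0174167.
At £39.10/mo: n = ⌈−ln(1 − rB₀/P)/ln(1+r)⌉ = 73 payments (last £9.19); total interest = total paid − £1,600.00 = £1,224.39.
At £114.10/mo: 17 payments (last £24.95); total interest £250.55.
Interest saved = £1,224.39 − £250.55 = £973.84.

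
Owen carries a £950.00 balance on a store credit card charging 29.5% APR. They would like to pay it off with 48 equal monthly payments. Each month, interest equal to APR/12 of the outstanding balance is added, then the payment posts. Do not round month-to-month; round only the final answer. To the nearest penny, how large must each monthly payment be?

£33.93

Monthly rate r = 29.5%/12 = 2.45833% = 0.0245833.
Level-payment amortization: P = B₀·r / (1 − (1+r)^(−n)) = 950.00·0.0245833 / (1 − 1.02458^(−48)).
Denominator 1 − (1+r)^(−48) = 0.688304722.
P = 23.3542 / 0.688304722 ≈ 33.93.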